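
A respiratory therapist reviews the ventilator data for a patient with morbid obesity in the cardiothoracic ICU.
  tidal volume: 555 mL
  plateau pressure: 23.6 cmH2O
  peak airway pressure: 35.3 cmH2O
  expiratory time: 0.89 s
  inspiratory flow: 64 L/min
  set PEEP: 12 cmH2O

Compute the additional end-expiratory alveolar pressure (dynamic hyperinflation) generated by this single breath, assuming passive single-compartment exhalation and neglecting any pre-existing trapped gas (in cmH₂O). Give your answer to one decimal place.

2.1

Flow: 64 L/min ÷ 60 = 1.0667 L/s.
R = (PIP − Pplat)/V̇ = (35.3 − 23.6) / 1.0667 = 11.7/1.0667 = 10.968 cmH2O·s/L.
C = Vt/(Pplat − PEEP) = 555.0 / (23.6 − 12) = 555.0/11.6 = 47.845 mL/cmH2O.
τ = R × C = 10.968 × 0.04785 L/cmH2O = 0.5248 s.
Fraction remaining = e^(−Te/τ) = e^(−0.89/0.5248) = 0.1834; trapped volume = 555.0 × 0.1834 = 101.79 mL.
Additional alveolar pressure from trapping ≈ V_trapped / C = 101.79 / 47.845 = 2.127 cmH2O.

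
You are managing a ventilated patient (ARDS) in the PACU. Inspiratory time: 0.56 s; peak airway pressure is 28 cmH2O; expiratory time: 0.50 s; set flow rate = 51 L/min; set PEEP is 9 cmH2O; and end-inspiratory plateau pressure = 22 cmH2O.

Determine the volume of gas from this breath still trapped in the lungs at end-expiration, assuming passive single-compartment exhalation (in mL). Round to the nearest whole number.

Flow: 51 L/min ÷ 60 = 0.85 L/s.
Vt = flow × Ti = 0.85 L/s × 0.56 s × 1000 mL/L = 476.0 mL.
R = (PIP − Pplat)/V̇ = (28 − 22) / 0.85 = 6.0/0.85 = 7.059 cmH2O·s/L.
C = Vt/(Pplat − PEEP) = 476.0 / (22 − 9) = 476.0/13.0 = 36.615 mL/cmH2O.
τ = R × C = 7.059 × 0.03662 L/cmH2O = 0.2585 s.
Fraction remaining = e^(−Te/τ) = e^(−0.50/0.2585) = 0.1445.
Trapped volume = 476.0 × 0.1445 = 68.782 mL.

69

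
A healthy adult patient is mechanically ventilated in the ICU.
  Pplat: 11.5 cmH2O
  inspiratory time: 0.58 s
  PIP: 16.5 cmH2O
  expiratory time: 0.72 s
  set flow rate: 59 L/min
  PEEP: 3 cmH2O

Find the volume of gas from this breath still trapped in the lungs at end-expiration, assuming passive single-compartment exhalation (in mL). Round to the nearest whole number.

69

Flow: 59 L/min ÷ 60 = 0.9833 L/s.
Vt = flow × Ti = 0.9833 L/s × 0.58 s × 1000 mL/L = 570.31 mL.
R = (PIP − Pplat)/V̇ = (16.5 − 11.5) / 0.9833 = 5.0/0.9833 = 5.085 cmH2O·s/L.
C = Vt/(Pplat − PEEP) = 570.31 / (11.5 − 3) = 570.31/8.5 = 67.095 mL/cmH2O.
τ = R × C = 5.085 × 0.0671 L/cmH2O = 0.3412 s.
Fraction remaining = e^(−Te/τ) = e^(−0.72/0.3412) = 0.1212.
Trapped volume = 570.31 × 0.1212 = 69.122 mL.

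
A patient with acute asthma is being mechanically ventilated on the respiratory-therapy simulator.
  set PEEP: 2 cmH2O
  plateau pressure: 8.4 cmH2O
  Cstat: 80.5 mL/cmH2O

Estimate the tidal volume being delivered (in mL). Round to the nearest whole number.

Vt = Cstat × (Pplat − PEEP) = 80.5 × (8.4 − 2) = 80.5 × 6.4 = 515.2 mL.

515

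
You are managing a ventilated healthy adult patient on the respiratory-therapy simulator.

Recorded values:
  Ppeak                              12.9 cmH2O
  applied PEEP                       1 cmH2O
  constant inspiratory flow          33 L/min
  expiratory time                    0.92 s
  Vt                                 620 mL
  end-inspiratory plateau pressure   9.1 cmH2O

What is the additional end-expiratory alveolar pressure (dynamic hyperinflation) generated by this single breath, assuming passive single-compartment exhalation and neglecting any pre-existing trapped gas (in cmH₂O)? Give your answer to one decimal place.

1.4

Flow: 33 L/min ÷ 60 = 0.55 L/s.
R = (PIP − Pplat)/V̇ = (12.9 − 9.1) / 0.55 = 3.8/0.55 = 6.909 cmH2O·s/L.
C = Vt/(Pplat − PEEP) = 620.0 / (9.1 − 1) = 620.0/8.1 = 76.543 mL/cmH2O.
τ = R × C = 6.909 × 0.07654 L/cmH2O = 0.5288 s.
Fraction remaining = e^(−Te/τ) = e^(−0.92/0.5288) = 0.1756; trapped volume = 620.0 × 0.1756 = 108.87 mL.
Additional alveolar pressure from trapping ≈ V_trapped / C = 108.87 / 76.543 = 1.422 cmH2O.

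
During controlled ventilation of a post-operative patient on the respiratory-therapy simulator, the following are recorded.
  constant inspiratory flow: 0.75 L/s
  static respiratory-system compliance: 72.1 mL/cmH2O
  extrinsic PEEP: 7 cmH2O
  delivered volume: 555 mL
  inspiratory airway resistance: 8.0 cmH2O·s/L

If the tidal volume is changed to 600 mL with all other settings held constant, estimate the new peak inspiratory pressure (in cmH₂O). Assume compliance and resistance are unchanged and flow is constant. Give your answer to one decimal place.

PIP = Vt/C + R·V̇ + PEEP (constant-flow equation of motion).
Only the elastic term changes: ΔPIP = ΔVt / C = (600 − 555) / 72.1 = 0.6241 cmH2O.
Original PIP = 555/72.1 + 8.0×0.75 + 7 = 20.698 cmH2O; new PIP = 20.698 + (0.6241) = 21.322 cmH2O.

21.3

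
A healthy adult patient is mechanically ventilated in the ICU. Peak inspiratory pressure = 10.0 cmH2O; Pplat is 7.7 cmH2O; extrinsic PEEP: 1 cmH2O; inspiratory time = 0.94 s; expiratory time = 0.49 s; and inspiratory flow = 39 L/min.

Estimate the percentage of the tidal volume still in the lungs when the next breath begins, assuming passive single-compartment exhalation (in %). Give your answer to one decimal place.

Flow: 39 L/min ÷ 60 = 0.65 L/s.
Vt = flow × Ti = 0.65 L/s × 0.94 s × 1000 mL/L = 611.0 mL.
R = (PIP − Pplat)/V̇ = (10.0 − 7.7) / 0.65 = 2.3/0.65 = 3.538 cmH2O·s/L.
C = Vt/(Pplat − PEEP) = 611.0 / (7.7 − 1) = 611.0/6.7 = 91.194 mL/cmH2O.
τ = R × C = 3.538 × 0.09119 L/cmH2O = 0.3226 s.
Fraction remaining at end-expiration = e^(−Te/τ) = e^(−0.49/0.3226) = 0.219 → 21.9%.

21.9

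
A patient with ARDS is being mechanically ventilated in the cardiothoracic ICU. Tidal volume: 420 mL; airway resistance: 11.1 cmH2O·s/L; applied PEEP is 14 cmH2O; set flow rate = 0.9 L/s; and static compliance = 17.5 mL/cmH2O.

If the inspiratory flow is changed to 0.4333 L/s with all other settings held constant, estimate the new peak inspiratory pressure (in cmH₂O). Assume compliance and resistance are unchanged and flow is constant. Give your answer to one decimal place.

42.8

PIP = Vt/C + R·V̇ + PEEP (constant-flow equation of motion).
Only the resistive term changes: ΔPIP = R × ΔV̇ = 11.1 × (0.4333 − 0.9) = 11.1 × -0.4667 = -5.18 cmH2O.
Original PIP = 420/17.5 + 11.1×0.9 + 14 = 47.99 cmH2O; new PIP = 47.99 + (-5.18) = 42.81 cmH2O.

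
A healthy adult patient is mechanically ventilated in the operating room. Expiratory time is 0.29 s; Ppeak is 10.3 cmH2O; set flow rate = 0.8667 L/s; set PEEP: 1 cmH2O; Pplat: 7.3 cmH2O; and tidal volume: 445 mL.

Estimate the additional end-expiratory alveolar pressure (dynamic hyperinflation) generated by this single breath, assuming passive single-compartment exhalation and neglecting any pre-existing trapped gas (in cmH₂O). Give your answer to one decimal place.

1.9

R = (PIP − Pplat)/V̇ = (10.3 − 7.3) / 0.8667 = 3.0/0.8667 = 3.461 cmH2O·s/L.
C = Vt/(Pplat − PEEP) = 445.0 / (7.3 − 1) = 445.0/6.3 = 70.635 mL/cmH2O.
τ = R × C = 3.461 × 0.07064 L/cmH2O = 0.2445 s.
Fraction remaining = e^(−Te/τ) = e^(−0.29/0.2445) = 0.3054; trapped volume = 445.0 × 0.3054 = 135.9 mL.
Additional alveolar pressure from trapping ≈ V_trapped / C = 135.9 / 70.635 = 1.924 cmH2O.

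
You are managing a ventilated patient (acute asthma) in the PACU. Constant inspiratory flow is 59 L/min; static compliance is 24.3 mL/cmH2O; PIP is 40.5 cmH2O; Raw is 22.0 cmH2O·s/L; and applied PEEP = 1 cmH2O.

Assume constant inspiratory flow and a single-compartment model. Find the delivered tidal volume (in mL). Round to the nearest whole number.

Flow: 59 L/min ÷ 60 = 0.9833 L/s.
Equation of motion (constant flow): PIP = Vt/C + R·V̇ + PEEP.
Vt/C = PIP − R·V̇ − PEEP = 40.5 − 21.633 − 1 = 17.867 cmH2O.
Vt = C × 17.867 = 24.3 × 17.867 = 434.17 mL.

434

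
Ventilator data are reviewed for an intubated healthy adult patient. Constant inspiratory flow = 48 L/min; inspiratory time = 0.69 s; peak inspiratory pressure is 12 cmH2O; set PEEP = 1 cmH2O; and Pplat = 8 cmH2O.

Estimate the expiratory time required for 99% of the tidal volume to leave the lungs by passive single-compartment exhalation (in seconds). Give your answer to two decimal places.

1.82

Flow: 48 L/min ÷ 60 = 0.8 L/s.
Vt = flow × Ti = 0.8 L/s × 0.69 s × 1000 mL/L = 552.0 mL.
R = (PIP − Pplat)/V̇ = (12 − 8) / 0.8 = 4.0/0.8 = 5.0 cmH2O·s/L.
C = Vt/(Pplat − PEEP) = 552.0 / (8 − 1) = 552.0/7.0 = 78.857 mL/cmH2O.
τ = R × C = 5.0 × 0.07886 L/cmH2O = 0.3943 s.
t = −τ·ln(1 − 0.99) = −0.3943·ln(0.01) = 1.816 s.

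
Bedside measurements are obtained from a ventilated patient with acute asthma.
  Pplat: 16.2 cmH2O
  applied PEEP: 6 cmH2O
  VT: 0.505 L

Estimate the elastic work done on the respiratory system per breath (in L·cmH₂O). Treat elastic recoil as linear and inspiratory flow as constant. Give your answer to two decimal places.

2.58

Elastic work ≈ ½ × (Pplat − PEEP) × Vt = 0.5 × (16.2 − 6) × 0.505 L = 0.5 × 10.2 × 0.505 = 2.576 L·cmH2O.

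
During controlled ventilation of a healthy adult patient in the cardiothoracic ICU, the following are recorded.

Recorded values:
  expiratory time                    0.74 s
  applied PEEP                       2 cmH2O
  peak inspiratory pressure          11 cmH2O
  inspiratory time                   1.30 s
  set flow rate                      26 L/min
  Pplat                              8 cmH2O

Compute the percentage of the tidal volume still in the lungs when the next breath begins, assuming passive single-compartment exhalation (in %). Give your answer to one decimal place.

Flow: 26 L/min ÷ 60 = 0.4333 L/s.
Vt = flow × Ti = 0.4333 L/s × 1.30 s × 1000 mL/L = 563.29 mL.
R = (PIP − Pplat)/V̇ = (11 − 8) / 0.4333 = 3.0/0.4333 = 6.924 cmH2O·s/L.
C = Vt/(Pplat − PEEP) = 563.29 / (8 − 2) = 563.29/6.0 = 93.882 mL/cmH2O.
τ = R × C = 6.924 × 0.09388 L/cmH2O = 0.65 s.
Fraction remaining at end-expiration = e^(−Te/τ) = e^(−0.74/0.65) = 0.3203 → 32.03%.

32.0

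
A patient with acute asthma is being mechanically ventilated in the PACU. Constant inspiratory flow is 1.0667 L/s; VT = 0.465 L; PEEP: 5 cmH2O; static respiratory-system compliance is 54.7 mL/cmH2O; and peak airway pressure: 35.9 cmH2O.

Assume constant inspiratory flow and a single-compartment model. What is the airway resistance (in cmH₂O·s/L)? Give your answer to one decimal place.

Equation of motion (constant flow): PIP = Vt/C + R·V̇ + PEEP.
R·V̇ = PIP − Vt/C − PEEP = 35.9 − 465/54.7 − 5 = 35.9 − 8.501 − 5 = 22.399 cmH2O.
R = 22.399 / 1.0667 = 20.998 cmH2O·s/L.

21.0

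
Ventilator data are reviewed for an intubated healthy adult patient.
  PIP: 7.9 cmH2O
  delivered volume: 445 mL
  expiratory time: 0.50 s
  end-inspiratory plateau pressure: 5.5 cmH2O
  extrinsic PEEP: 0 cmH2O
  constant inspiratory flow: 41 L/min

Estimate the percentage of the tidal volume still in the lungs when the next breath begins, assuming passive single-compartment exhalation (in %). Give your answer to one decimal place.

Flow: 41 L/min ÷ 60 = 0.6833 L/s.
R = (PIP − Pplat)/V̇ = (7.9 − 5.5) / 0.6833 = 2.4/0.6833 = 3.512 cmH2O·s/L.
C = Vt/(Pplat − PEEP) = 445.0 / (5.5 − 0) = 445.0/5.5 = 80.909 mL/cmH2O.
τ = R × C = 3.512 × 0.08091 L/cmH2O = 0.2842 s.
Fraction remaining at end-expiration = e^(−Te/τ) = e^(−0.50/0.2842) = 0.1722 → 17.22%.

17.2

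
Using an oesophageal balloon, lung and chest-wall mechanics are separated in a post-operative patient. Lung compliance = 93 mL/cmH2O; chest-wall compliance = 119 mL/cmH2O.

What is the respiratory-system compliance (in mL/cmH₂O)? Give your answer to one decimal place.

Lung and chest wall are elastances in series: 1/Crs = 1/CL + 1/Ccw.
1/Crs = 1/93 + 1/119 = 0.01916.
Crs = 52.192 mL/cmH2O.

52.2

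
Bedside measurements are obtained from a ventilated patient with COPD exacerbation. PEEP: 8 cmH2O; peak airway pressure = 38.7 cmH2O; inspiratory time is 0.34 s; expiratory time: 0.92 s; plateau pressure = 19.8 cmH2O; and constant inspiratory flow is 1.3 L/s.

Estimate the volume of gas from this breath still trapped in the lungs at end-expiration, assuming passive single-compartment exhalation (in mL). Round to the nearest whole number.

Vt = flow × Ti = 1.3 L/s × 0.34 s × 1000 mL/L = 442.0 mL.
R = (PIP − Pplat)/V̇ = (38.7 − 19.8) / 1.3 = 18.9/1.3 = 14.538 cmH2O·s/L.
C = Vt/(Pplat − PEEP) = 442.0 / (19.8 − 8) = 442.0/11.8 = 37.458 mL/cmH2O.
τ = R × C = 14.538 × 0.03746 L/cmH2O = 0.5446 s.
Fraction remaining = e^(−Te/τ) = e^(−0.92/0.5446) = 0.1846.
Trapped volume = 442.0 × 0.1846 = 81.593 mL.

82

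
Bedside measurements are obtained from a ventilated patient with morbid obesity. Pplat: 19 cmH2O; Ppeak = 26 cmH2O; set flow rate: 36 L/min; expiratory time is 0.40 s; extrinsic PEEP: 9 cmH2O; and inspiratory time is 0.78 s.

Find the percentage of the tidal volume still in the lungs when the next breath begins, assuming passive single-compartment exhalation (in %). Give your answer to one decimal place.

48.1

Flow: 36 L/min ÷ 60 = 0.6 L/s.
Vt = flow × Ti = 0.6 L/s × 0.78 s × 1000 mL/L = 468.0 mL.
R = (PIP − Pplat)/V̇ = (26 − 19) / 0.6 = 7.0/0.6 = 11.667 cmH2O·s/L.
C = Vt/(Pplat − PEEP) = 468.0 / (19 − 9) = 468.0/10.0 = 46.8 mL/cmH2O.
τ = R × C = 11.667 × 0.0468 L/cmH2O = 0.546 s.
Fraction remaining at end-expiration = e^(−Te/τ) = e^(−0.40/0.546) = 0.4807 → 48.07%.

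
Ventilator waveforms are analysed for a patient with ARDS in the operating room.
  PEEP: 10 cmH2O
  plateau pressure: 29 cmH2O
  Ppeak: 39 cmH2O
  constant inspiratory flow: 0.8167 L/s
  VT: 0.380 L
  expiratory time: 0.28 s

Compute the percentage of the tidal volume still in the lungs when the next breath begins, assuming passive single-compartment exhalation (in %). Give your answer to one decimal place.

R = (PIP − Pplat)/V̇ = (39 − 29) / 0.8167 = 10.0/0.8167 = 12.244 cmH2O·s/L.
C = Vt/(Pplat − PEEP) = 380.0 / (29 − 10) = 380.0/19.0 = 20.0 mL/cmH2O.
τ = R × C = 12.244 × 0.02 L/cmH2O = 0.2449 s.
Fraction remaining at end-expiration = e^(−Te/τ) = e^(−0.28/0.2449) = 0.3188 → 31.88%.

31.9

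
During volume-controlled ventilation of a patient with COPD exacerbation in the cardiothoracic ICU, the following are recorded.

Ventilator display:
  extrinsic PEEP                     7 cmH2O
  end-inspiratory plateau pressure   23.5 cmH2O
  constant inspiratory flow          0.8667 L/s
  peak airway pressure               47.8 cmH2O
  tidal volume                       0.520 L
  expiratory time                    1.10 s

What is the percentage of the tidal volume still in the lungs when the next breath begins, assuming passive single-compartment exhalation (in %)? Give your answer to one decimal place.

R = (PIP − Pplat)/V̇ = (47.8 − 23.5) / 0.8667 = 24.3/0.8667 = 28.037 cmH2O·s/L.
C = Vt/(Pplat − PEEP) = 520.0 / (23.5 − 7) = 520.0/16.5 = 31.515 mL/cmH2O.
τ = R × C = 28.037 × 0.03152 L/cmH2O = 0.8837 s.
Fraction remaining at end-expiration = e^(−Te/τ) = e^(−1.10/0.8837) = 0.288 → 28.8%.

28.8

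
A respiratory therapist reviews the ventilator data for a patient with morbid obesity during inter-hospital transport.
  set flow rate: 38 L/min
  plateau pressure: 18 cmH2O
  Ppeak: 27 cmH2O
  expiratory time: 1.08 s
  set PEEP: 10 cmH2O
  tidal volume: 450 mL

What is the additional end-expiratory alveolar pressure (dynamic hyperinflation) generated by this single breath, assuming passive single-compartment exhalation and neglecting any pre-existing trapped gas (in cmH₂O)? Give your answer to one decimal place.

Flow: 38 L/min ÷ 60 = 0.6333 L/s.
R = (PIP − Pplat)/V̇ = (27 − 18) / 0.6333 = 9.0/0.6333 = 14.211 cmH2O·s/L.
C = Vt/(Pplat − PEEP) = 450.0 / (18 − 10) = 450.0/8.0 = 56.25 mL/cmH2O.
τ = R × C = 14.211 × 0.05625 L/cmH2O = 0.7994 s.
Fraction remaining = e^(−Te/τ) = e^(−1.08/0.7994) = 0.259; trapped volume = 450.0 × 0.259 = 116.55 mL.
Additional alveolar pressure from trapping ≈ V_trapped / C = 116.55 / 56.25 = 2.072 cmH2O.

2.1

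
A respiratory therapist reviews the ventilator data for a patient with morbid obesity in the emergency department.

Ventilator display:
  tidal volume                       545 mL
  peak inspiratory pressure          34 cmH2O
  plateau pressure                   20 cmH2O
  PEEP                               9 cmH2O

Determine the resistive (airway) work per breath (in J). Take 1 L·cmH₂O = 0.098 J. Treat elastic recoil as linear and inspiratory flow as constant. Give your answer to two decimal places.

With constant inspiratory flow the resistive pressure is constant at PIP − Pplat = 34 − 20 = 14.0 cmH2O, so resistive work = 14.0 × 0.545 = 7.63 L·cmH2O.
× 0.098 J/(L·cmH2O) → 0.7477 J.

0.75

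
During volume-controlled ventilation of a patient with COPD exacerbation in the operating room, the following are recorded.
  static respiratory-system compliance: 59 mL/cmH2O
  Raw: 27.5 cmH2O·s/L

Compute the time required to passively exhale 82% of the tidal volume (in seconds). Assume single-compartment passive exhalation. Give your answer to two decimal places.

τ = R × C = 27.5 × 59 mL/cmH2O = 27.5 × 0.059 L/cmH2O = 1.623 s.
Exhaled fraction f = 1 − e^(−t/τ) → t = −τ·ln(1 − f) = −1.623·ln(0.18) = 2.783 s.

2.78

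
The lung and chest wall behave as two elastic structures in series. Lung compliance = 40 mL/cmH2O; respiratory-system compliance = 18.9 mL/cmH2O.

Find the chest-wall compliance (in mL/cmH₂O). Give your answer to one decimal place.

1/Ccw = 1/Crs − 1/CL.
1/Ccw = 1/18.9 − 1/40 = 0.02791.
Ccw = 35.829 mL/cmH2O.

35.8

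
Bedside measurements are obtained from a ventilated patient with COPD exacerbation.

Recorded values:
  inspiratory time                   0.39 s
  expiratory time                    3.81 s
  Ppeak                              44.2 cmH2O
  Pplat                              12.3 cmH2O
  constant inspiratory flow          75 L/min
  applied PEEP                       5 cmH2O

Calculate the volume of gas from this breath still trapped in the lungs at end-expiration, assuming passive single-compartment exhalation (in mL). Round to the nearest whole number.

Flow: 75 L/min ÷ 60 = 1.25 L/s.
Vt = flow × Ti = 1.25 L/s × 0.39 s × 1000 mL/L = 487.5 mL.
R = (PIP − Pplat)/V̇ = (44.2 − 12.3) / 1.25 = 31.9/1.25 = 25.52 cmH2O·s/L.
C = Vt/(Pplat − PEEP) = 487.5 / (12.3 − 5) = 487.5/7.3 = 66.781 mL/cmH2O.
τ = R × C = 25.52 × 0.06678 L/cmH2O = 1.704 s.
Fraction remaining = e^(−Te/τ) = e^(−3.81/1.704) = 0.1069.
Trapped volume = 487.5 × 0.1069 = 52.114 mL.

52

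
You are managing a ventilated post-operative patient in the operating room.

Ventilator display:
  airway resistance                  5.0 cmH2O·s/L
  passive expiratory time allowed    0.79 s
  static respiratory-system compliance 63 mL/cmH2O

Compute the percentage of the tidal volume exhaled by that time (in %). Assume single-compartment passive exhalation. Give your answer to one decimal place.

τ = R × C = 5.0 × 63 mL/cmH2O = 5.0 × 0.063 L/cmH2O = 0.315 s.
Passive exhalation: V(t)/V₀ = e^(−t/τ) = e^(−0.79/0.315) = 0.08144.
Fraction exhaled = 1 − 0.08144 = 0.9186 → 91.86%.

91.9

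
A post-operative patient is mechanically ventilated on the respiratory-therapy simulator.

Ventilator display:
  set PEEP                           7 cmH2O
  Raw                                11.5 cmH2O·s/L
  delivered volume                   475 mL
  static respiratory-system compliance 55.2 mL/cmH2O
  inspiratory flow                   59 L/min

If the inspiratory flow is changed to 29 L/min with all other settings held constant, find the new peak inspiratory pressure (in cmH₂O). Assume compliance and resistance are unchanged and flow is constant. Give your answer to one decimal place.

Flow: 59 L/min ÷ 60 = 0.9833 L/s.
New flow: 29 L/min ÷ 60 = 0.4833 L/s.
PIP = Vt/C + R·V̇ + PEEP (constant-flow equation of motion).
Only the resistive term changes: ΔPIP = R × ΔV̇ = 11.5 × (0.4833 − 0.9833) = 11.5 × -0.5 = -5.75 cmH2O.
Original PIP = 475/55.2 + 11.5×0.9833 + 7 = 26.913 cmH2O; new PIP = 26.913 + (-5.75) = 21.163 cmH2O.

21.2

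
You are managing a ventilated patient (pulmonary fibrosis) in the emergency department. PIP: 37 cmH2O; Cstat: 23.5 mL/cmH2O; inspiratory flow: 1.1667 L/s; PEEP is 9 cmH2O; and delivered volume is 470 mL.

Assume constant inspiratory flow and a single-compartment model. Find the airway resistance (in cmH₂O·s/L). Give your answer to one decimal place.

Equation of motion (constant flow): PIP = Vt/C + R·V̇ + PEEP.
R·V̇ = PIP − Vt/C − PEEP = 37 − 470/23.5 − 9 = 37 − 20.0 − 9 = 8.0 cmH2O.
R = 8.0 / 1.1667 = 6.857 cmH2O·s/L.

6.9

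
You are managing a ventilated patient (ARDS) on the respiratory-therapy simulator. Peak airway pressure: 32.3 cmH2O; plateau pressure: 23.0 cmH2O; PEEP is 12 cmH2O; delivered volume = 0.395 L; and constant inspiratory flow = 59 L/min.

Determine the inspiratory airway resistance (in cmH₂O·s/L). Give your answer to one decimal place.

Flow: 59 L/min ÷ 60 = 0.9833 L/s.
Raw = (PIP − Pplat) / flow = (32.3 − 23.0) / 0.9833 = 9.3 / 0.9833 = 9.458 cmH2O·s/L.

9.5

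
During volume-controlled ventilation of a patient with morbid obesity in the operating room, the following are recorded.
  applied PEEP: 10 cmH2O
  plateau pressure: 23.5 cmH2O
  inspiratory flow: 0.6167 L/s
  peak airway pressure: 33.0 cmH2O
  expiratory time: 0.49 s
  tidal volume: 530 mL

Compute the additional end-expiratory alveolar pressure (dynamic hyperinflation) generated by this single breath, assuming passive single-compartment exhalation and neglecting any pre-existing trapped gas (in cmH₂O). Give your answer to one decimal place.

R = (PIP − Pplat)/V̇ = (33.0 − 23.5) / 0.6167 = 9.5/0.6167 = 15.405 cmH2O·s/L.
C = Vt/(Pplat − PEEP) = 530.0 / (23.5 − 10) = 530.0/13.5 = 39.259 mL/cmH2O.
τ = R × C = 15.405 × 0.03926 L/cmH2O = 0.6048 s.
Fraction remaining = e^(−Te/τ) = e^(−0.49/0.6048) = 0.4448; trapped volume = 530.0 × 0.4448 = 235.74 mL.
Additional alveolar pressure from trapping ≈ V_trapped / C = 235.74 / 39.259 = 6.005 cmH2O.

6.0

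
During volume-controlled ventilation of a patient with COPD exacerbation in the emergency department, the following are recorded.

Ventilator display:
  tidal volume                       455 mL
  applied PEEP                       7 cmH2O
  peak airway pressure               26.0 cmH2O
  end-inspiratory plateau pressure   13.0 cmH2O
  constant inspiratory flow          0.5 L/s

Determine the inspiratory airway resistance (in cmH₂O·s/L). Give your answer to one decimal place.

26.0

Raw = (PIP − Pplat) / flow = (26.0 − 13.0) / 0.5 = 13.0 / 0.5 = 26.0 cmH2O·s/L.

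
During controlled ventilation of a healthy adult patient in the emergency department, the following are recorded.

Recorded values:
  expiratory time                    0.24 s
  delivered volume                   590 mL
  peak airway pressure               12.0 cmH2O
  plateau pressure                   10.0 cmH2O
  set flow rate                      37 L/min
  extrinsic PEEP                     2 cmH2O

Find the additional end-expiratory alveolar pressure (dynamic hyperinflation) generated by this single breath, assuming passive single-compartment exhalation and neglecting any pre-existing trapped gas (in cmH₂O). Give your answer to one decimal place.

2.9

Flow: 37 L/min ÷ 60 = 0.6167 L/s.
R = (PIP − Pplat)/V̇ = (12.0 − 10.0) / 0.6167 = 2.0/0.6167 = 3.243 cmH2O·s/L.
C = Vt/(Pplat − PEEP) = 590.0 / (10.0 − 2) = 590.0/8.0 = 73.75 mL/cmH2O.
τ = R × C = 3.243 × 0.07375 L/cmH2O = 0.2392 s.
Fraction remaining = e^(−Te/τ) = e^(−0.24/0.2392) = 0.3667; trapped volume = 590.0 × 0.3667 = 216.35 mL.
Additional alveolar pressure from trapping ≈ V_trapped / C = 216.35 / 73.75 = 2.934 cmH2O.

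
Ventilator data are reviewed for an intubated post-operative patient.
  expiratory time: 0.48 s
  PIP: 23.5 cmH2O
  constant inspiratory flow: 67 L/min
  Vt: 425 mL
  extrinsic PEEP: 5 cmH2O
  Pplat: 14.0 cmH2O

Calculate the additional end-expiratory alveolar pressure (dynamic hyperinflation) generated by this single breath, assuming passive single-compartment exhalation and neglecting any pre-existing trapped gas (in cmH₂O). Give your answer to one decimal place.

Flow: 67 L/min ÷ 60 = 1.1167 L/s.
R = (PIP − Pplat)/V̇ = (23.5 − 14.0) / 1.1167 = 9.5/1.1167 = 8.507 cmH2O·s/L.
C = Vt/(Pplat − PEEP) = 425.0 / (14.0 − 5) = 425.0/9.0 = 47.222 mL/cmH2O.
τ = R × C = 8.507 × 0.04722 L/cmH2O = 0.4017 s.
Fraction remaining = e^(−Te/τ) = e^(−0.48/0.4017) = 0.3027; trapped volume = 425.0 × 0.3027 = 128.65 mL.
Additional alveolar pressure from trapping ≈ V_trapped / C = 128.65 / 47.222 = 2.724 cmH2O.

2.7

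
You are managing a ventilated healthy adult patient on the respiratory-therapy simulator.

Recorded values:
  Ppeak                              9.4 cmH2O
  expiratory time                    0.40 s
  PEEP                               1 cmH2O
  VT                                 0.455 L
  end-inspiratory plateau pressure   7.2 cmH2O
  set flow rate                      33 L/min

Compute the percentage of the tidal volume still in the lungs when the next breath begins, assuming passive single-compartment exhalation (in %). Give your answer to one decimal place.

25.6

Flow: 33 L/min ÷ 60 = 0.55 L/s.
R = (PIP − Pplat)/V̇ = (9.4 − 7.2) / 0.55 = 2.2/0.55 = 4.0 cmH2O·s/L.
C = Vt/(Pplat − PEEP) = 455.0 / (7.2 − 1) = 455.0/6.2 = 73.387 mL/cmH2O.
τ = R × C = 4.0 × 0.07339 L/cmH2O = 0.2936 s.
Fraction remaining at end-expiration = e^(−Te/τ) = e^(−0.40/0.2936) = 0.256 → 25.6%.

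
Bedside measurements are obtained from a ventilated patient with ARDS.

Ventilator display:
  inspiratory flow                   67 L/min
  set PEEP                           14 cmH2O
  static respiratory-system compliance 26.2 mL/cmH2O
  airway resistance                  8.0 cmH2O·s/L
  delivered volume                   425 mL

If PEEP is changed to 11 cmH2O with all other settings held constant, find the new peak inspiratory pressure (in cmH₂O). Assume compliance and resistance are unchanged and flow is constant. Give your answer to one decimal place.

Flow: 67 L/min ÷ 60 = 1.1167 L/s.
PIP = Vt/C + R·V̇ + PEEP (constant-flow equation of motion).
Only the baseline term changes: ΔPIP = ΔPEEP = 11 − 14 = -3.0 cmH2O.
Original PIP = 425/26.2 + 8.0×1.1167 + 14 = 39.155 cmH2O; new PIP = 39.155 + (-3.0) = 36.155 cmH2O.

36.2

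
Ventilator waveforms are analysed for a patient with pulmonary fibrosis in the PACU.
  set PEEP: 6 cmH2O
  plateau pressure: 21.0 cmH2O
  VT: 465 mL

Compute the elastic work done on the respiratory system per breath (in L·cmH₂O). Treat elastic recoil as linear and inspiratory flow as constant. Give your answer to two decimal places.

Elastic work ≈ ½ × (Pplat − PEEP) × Vt = 0.5 × (21.0 − 6) × 0.465 L = 0.5 × 15.0 × 0.465 = 3.488 L·cmH2O.

3.49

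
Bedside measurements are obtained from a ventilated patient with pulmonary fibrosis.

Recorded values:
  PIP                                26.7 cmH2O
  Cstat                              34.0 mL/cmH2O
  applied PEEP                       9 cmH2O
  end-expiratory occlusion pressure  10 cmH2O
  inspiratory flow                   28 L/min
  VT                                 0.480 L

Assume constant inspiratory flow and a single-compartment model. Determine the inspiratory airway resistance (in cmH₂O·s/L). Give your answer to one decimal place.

Flow: 28 L/min ÷ 60 = 0.4667 L/s.
Total PEEP = 10 cmH2O (set 9 + intrinsic 1); this is the baseline alveolar pressure.
Equation of motion (constant flow): PIP = Vt/C + R·V̇ + PEEP.
R·V̇ = PIP − Vt/C − PEEP = 26.7 − 480/34.0 − 10 = 26.7 − 14.118 − 10 = 2.582 cmH2O.
R = 2.582 / 0.4667 = 5.532 cmH2O·s/L.

5.5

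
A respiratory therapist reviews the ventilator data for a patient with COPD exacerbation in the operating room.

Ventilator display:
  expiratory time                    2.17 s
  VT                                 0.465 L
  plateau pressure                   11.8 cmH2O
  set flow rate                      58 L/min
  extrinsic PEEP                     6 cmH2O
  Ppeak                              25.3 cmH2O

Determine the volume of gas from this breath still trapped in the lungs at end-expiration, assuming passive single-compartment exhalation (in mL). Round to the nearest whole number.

Flow: 58 L/min ÷ 60 = 0.9667 L/s.
R = (PIP − Pplat)/V̇ = (25.3 − 11.8) / 0.9667 = 13.5/0.9667 = 13.965 cmH2O·s/L.
C = Vt/(Pplat − PEEP) = 465.0 / (11.8 − 6) = 465.0/5.8 = 80.172 mL/cmH2O.
τ = R × C = 13.965 × 0.08017 L/cmH2O = 1.12 s.
Fraction remaining = e^(−Te/τ) = e^(−2.17/1.12) = 0.1441.
Trapped volume = 465.0 × 0.1441 = 67.007 mL.

67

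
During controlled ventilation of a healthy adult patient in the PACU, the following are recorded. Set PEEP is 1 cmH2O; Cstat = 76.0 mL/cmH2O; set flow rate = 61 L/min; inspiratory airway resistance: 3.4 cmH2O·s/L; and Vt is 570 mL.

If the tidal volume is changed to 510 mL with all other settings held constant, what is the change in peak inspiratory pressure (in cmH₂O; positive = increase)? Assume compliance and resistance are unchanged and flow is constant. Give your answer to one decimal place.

PIP = Vt/C + R·V̇ + PEEP (constant-flow equation of motion).
Only the elastic term changes: ΔPIP = ΔVt / C = (510 − 570) / 76.0 = -0.7895 cmH2O.

-0.8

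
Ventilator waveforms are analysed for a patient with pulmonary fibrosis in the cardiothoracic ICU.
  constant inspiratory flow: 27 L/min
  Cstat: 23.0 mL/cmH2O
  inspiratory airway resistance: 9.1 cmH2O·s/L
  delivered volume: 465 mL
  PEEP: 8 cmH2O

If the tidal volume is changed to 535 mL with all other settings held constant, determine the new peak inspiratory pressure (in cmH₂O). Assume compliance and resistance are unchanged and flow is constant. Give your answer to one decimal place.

Flow: 27 L/min ÷ 60 = 0.45 L/s.
PIP = Vt/C + R·V̇ + PEEP (constant-flow equation of motion).
Only the elastic term changes: ΔPIP = ΔVt / C = (535 − 465) / 23.0 = 3.043 cmH2O.
Original PIP = 465/23.0 + 9.1×0.45 + 8 = 32.312 cmH2O; new PIP = 32.312 + (3.043) = 35.355 cmH2O.

35.4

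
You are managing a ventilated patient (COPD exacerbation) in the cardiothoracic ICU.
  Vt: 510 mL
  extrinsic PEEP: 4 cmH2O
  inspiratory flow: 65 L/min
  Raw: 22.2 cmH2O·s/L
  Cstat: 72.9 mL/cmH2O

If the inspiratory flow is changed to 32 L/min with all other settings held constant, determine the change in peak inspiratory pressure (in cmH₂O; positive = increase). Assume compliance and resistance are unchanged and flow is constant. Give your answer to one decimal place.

-12.2

Flow: 65 L/min ÷ 60 = 1.0833 L/s.
New flow: 32 L/min ÷ 60 = 0.5333 L/s.
PIP = Vt/C + R·V̇ + PEEP (constant-flow equation of motion).
Only the resistive term changes: ΔPIP = R × ΔV̇ = 22.2 × (0.5333 − 1.0833) = 22.2 × -0.55 = -12.21 cmH2O.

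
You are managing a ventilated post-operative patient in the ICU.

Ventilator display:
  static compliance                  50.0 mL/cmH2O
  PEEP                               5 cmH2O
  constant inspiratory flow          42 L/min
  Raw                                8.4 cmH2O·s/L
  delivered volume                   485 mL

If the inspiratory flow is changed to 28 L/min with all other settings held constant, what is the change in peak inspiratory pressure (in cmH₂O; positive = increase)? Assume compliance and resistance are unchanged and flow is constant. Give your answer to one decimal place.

Flow: 42 L/min ÷ 60 = 0.7 L/s.
New flow: 28 L/min ÷ 60 = 0.4667 L/s.
PIP = Vt/C + R·V̇ + PEEP (constant-flow equation of motion).
Only the resistive term changes: ΔPIP = R × ΔV̇ = 8.4 × (0.4667 − 0.7) = 8.4 × -0.2333 = -1.96 cmH2O.

-2.0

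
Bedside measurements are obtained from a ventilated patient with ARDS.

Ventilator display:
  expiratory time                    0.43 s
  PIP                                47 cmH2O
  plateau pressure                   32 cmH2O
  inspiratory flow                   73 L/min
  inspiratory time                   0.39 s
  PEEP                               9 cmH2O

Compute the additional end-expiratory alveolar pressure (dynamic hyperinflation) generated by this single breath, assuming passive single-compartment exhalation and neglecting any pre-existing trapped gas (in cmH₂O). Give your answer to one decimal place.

Flow: 73 L/min ÷ 60 = 1.2167 L/s.
Vt = flow × Ti = 1.2167 L/s × 0.39 s × 1000 mL/L = 474.51 mL.
R = (PIP − Pplat)/V̇ = (47 − 32) / 1.2167 = 15.0/1.2167 = 12.328 cmH2O·s/L.
C = Vt/(Pplat − PEEP) = 474.51 / (32 − 9) = 474.51/23.0 = 20.631 mL/cmH2O.
τ = R × C = 12.328 × 0.02063 L/cmH2O = 0.2543 s.
Fraction remaining = e^(−Te/τ) = e^(−0.43/0.2543) = 0.1844; trapped volume = 474.51 × 0.1844 = 87.5 mL.
Additional alveolar pressure from trapping ≈ V_trapped / C = 87.5 / 20.631 = 4.241 cmH2O.

4.2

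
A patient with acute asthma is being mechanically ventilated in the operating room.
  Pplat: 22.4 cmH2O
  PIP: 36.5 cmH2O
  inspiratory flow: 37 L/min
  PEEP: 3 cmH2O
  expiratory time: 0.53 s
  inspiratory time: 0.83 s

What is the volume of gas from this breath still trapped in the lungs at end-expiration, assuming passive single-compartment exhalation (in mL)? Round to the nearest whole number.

213

Flow: 37 L/min ÷ 60 = 0.6167 L/s.
Vt = flow × Ti = 0.6167 L/s × 0.83 s × 1000 mL/L = 511.86 mL.
R = (PIP − Pplat)/V̇ = (36.5 − 22.4) / 0.6167 = 14.1/0.6167 = 22.864 cmH2O·s/L.
C = Vt/(Pplat − PEEP) = 511.86 / (22.4 − 3) = 511.86/19.4 = 26.385 mL/cmH2O.
τ = R × C = 22.864 × 0.02639 L/cmH2O = 0.6034 s.
Fraction remaining = e^(−Te/τ) = e^(−0.53/0.6034) = 0.4155.
Trapped volume = 511.86 × 0.4155 = 212.68 mL.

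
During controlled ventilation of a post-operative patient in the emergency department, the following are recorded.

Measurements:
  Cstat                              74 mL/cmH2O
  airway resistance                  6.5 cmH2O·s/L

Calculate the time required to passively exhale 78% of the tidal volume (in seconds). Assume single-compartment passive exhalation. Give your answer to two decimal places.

τ = R × C = 6.5 × 74 mL/cmH2O = 6.5 × 0.074 L/cmH2O = 0.481 s.
Exhaled fraction f = 1 − e^(−t/τ) → t = −τ·ln(1 − f) = −0.481·ln(0.22) = 0.7283 s.

0.73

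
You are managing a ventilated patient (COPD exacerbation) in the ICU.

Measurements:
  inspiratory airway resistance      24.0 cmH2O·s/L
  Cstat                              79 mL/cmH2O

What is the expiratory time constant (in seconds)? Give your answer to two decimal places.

τ = R × C = 24.0 × 79 mL/cmH2O = 24.0 × 0.079 L/cmH2O = 1.896 s.

1.90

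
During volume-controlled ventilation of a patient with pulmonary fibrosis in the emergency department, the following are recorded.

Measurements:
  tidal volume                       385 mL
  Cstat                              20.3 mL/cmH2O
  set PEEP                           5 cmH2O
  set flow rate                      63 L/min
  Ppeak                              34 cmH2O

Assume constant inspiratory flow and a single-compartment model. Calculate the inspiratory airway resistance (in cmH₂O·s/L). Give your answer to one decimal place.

9.6

Flow: 63 L/min ÷ 60 = 1.05 L/s.
Equation of motion (constant flow): PIP = Vt/C + R·V̇ + PEEP.
R·V̇ = PIP − Vt/C − PEEP = 34 − 385/20.3 − 5 = 34 − 18.966 − 5 = 10.034 cmH2O.
R = 10.034 / 1.05 = 9.556 cmH2O·s/L.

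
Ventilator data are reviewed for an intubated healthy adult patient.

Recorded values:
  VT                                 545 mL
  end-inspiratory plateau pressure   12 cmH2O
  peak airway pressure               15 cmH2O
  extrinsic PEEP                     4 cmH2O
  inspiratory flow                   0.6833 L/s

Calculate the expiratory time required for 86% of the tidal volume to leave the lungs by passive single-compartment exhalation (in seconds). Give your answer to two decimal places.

0.59

R = (PIP − Pplat)/V̇ = (15 − 12) / 0.6833 = 3.0/0.6833 = 4.39 cmH2O·s/L.
C = Vt/(Pplat − PEEP) = 545.0 / (12 − 4) = 545.0/8.0 = 68.125 mL/cmH2O.
τ = R × C = 4.39 × 0.06813 L/cmH2O = 0.2991 s.
t = −τ·ln(1 − 0.86) = −0.2991·ln(0.14) = 0.5881 s.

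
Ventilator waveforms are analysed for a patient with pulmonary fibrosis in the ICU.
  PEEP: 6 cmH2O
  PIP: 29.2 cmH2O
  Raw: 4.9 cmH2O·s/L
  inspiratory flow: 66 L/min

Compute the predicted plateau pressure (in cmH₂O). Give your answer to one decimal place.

23.8

Flow: 66 L/min ÷ 60 = 1.1 L/s.
Pplat = PIP − Raw × flow = 29.2 − 4.9 × 1.1 = 29.2 − 5.39 = 23.81 cmH2O.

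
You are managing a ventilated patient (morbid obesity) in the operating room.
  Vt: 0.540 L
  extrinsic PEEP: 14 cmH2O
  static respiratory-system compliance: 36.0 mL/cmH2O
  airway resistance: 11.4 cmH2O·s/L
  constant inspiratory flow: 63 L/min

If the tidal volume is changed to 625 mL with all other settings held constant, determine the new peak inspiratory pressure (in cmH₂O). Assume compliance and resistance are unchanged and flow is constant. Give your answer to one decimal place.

43.3

Flow: 63 L/min ÷ 60 = 1.05 L/s.
PIP = Vt/C + R·V̇ + PEEP (constant-flow equation of motion).
Only the elastic term changes: ΔPIP = ΔVt / C = (625 − 540) / 36.0 = 2.361 cmH2O.
Original PIP = 540/36.0 + 11.4×1.05 + 14 = 40.97 cmH2O; new PIP = 40.97 + (2.361) = 43.331 cmH2O.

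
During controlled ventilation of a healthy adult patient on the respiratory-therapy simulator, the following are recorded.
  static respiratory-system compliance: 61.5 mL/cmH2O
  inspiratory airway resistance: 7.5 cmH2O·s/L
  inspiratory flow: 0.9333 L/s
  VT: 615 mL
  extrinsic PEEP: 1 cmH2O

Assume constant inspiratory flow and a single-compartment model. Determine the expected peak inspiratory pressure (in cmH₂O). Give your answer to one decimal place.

Equation of motion (constant flow): PIP = Vt/C + R·V̇ + PEEP.
PIP = 615/61.5 + 7.5×0.9333 + 1 = 10.0 + 7.0 + 1 = 18.0 cmH2O.

18.0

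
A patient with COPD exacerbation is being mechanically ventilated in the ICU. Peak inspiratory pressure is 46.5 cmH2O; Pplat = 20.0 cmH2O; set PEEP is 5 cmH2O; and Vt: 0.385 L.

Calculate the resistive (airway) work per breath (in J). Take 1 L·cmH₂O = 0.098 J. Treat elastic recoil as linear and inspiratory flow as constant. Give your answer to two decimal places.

1.00

With constant inspiratory flow the resistive pressure is constant at PIP − Pplat = 46.5 − 20.0 = 26.5 cmH2O, so resistive work = 26.5 × 0.385 = 10.203 L·cmH2O.
× 0.098 J/(L·cmH2O) → 0.9999 J.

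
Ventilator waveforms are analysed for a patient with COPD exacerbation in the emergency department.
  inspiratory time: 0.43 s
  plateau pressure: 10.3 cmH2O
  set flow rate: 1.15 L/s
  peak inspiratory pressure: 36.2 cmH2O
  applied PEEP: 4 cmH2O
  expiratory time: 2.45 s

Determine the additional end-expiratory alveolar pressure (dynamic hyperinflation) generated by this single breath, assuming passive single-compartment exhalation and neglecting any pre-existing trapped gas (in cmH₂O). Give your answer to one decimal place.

Vt = flow × Ti = 1.15 L/s × 0.43 s × 1000 mL/L = 494.5 mL.
R = (PIP − Pplat)/V̇ = (36.2 − 10.3) / 1.15 = 25.9/1.15 = 22.522 cmH2O·s/L.
C = Vt/(Pplat − PEEP) = 494.5 / (10.3 − 4) = 494.5/6.3 = 78.492 mL/cmH2O.
τ = R × C = 22.522 × 0.07849 L/cmH2O = 1.768 s.
Fraction remaining = e^(−Te/τ) = e^(−2.45/1.768) = 0.2501; trapped volume = 494.5 × 0.2501 = 123.67 mL.
Additional alveolar pressure from trapping ≈ V_trapped / C = 123.67 / 78.492 = 1.576 cmH2O.

1.6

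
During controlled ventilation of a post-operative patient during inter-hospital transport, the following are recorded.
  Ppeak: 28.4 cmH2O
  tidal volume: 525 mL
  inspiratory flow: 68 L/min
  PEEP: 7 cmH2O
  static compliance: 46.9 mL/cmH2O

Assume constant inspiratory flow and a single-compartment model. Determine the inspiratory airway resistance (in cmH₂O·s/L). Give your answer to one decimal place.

Flow: 68 L/min ÷ 60 = 1.1333 L/s.
Equation of motion (constant flow): PIP = Vt/C + R·V̇ + PEEP.
R·V̇ = PIP − Vt/C − PEEP = 28.4 − 525/46.9 − 7 = 28.4 − 11.194 − 7 = 10.206 cmH2O.
R = 10.206 / 1.1333 = 9.006 cmH2O·s/L.

9.0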